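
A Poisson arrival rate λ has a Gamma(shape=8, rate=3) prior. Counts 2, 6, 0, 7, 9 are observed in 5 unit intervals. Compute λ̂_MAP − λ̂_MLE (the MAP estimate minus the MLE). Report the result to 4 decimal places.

Σxᵢ = 24. Posterior is Gamma(32, 8); MAP = (32−1)/8 = 31/8 ≈ 3.87500.
MLE = x̄ = 24/5 ≈ 4.80000.
Difference = 31/8 − 24/5 = -37/40 ≈ -0.9250.

MAP − MLE = -0.9250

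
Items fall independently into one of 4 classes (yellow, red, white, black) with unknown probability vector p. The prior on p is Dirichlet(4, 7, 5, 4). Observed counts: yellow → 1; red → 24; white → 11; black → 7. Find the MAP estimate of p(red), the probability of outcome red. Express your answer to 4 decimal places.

The posterior is Dirichlet(αᵢ + nᵢ) = Dirichlet(5, 31, 16, 11).
For a Dirichlet(a₁,…,a_K) with all aᵢ > 1, the mode has j-th component (aⱼ − 1)/(Σaᵢ − K).
Here Σaᵢ = 63 and K = 4, so p(red) = (31 − 1)/(63 − 4) = 30/59 ≈ 0.5085.

MAP estimate of p(red) = 0.5085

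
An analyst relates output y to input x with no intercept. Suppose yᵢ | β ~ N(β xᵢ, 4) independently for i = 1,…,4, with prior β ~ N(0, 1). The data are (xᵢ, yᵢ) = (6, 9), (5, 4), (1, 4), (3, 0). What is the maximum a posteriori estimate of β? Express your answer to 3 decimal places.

log p(β | y) = −Σ(yᵢ − βxᵢ)²/(2·4) − β²/(2·1) + const.
Setting the derivative to zero: Σxᵢ(yᵢ − βxᵢ)/4 − β/1 = 0, so β = Σxᵢyᵢ / (Σxᵢ² + σ²/τ²).
Σxᵢyᵢ = 6·9 + 5·4 + 1·4 + 3·0 = 78; Σxᵢ² = 71; σ²/τ² = 4.
β̂_MAP = 78 / (71 + 4) = 78/75 ≈ 1.040.

β̂_MAP = 1.040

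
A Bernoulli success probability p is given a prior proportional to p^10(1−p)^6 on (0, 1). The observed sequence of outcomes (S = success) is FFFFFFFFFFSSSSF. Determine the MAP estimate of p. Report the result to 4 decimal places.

p̂_MAP = 0.4516

The prior density ∝ p^10(1−p)^6 is the kernel of Beta(11, 7).
Data: 4 successes in 15 trials (from the sequence). The binomial likelihood contributes p^4(1−p)^11, so the posterior is Beta(11+4, 7+11) = Beta(15, 18).
For Beta(a, b) with a, b > 1 the mode is (a−1)/(a+b−2) = 14/31 ≈ 0.4516.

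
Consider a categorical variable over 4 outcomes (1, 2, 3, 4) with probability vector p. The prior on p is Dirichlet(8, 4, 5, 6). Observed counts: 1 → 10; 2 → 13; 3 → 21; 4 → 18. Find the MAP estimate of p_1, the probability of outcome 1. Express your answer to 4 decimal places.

MAP estimate: 0.2099

The posterior is Dirichlet(αᵢ + nᵢ) = Dirichlet(18, 17, 26, 24).
For a Dirichlet(a₁,…,a_K) with all aᵢ > 1, the mode has j-th component (aⱼ − 1)/(Σaᵢ − K).
Here Σaᵢ = 85 and K = 4, so p_1 = (18 − 1)/(85 − 4) = 17/81 ≈ 0.2099.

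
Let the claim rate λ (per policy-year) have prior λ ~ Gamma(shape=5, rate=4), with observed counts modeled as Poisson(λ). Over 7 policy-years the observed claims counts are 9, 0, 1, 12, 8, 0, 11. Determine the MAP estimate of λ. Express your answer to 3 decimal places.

Σxᵢ = 9+0+1+12+8+0+11 = 41, with n = 7.
Posterior ∝ λ^4e^(−4λ) · λ^41e^(−7λ) = λ^45e^(−11λ), i.e. Gamma(shape=46, rate=11).
The mode of a Gamma(a, b) with a ≥ 1 (shape–rate) is (a−1)/b = 45/11 ≈ 4.091.

λ̂_MAP = 4.091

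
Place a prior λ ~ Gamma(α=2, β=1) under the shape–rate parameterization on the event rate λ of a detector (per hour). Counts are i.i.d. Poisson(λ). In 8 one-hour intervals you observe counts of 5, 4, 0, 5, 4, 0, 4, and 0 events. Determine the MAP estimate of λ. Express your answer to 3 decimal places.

Σxᵢ = 5+4+0+5+4+0+4+0 = 22, with n = 8.
Posterior ∝ λe^(−1λ) · λ^22e^(−8λ) = λ^23e^(−9λ), i.e. Gamma(shape=24, rate=9).
The mode of a Gamma(a, b) with a ≥ 1 (shape–rate) is (a−1)/b = 23/9 ≈ 2.556.

λ̂_MAP = 2.556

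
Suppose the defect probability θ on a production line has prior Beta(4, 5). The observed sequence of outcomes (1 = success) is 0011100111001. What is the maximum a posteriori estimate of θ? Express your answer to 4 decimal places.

θ̂_MAP = 0.5000

Prior: Beta(4, 5).
Data: 7 successes in 13 trials (from the sequence). The binomial likelihood contributes θ^7(1−θ)^6, so the posterior is Beta(4+7, 5+6) = Beta(11, 11).
For Beta(a, b) with a, b > 1 the mode is (a−1)/(a+b−2) = 10/20 ≈ 0.5000.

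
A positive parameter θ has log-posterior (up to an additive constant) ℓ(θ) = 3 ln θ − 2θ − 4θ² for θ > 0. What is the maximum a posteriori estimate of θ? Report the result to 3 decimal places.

ℓ'(θ) = 3/θ − 2 − 8θ. Setting this to zero and multiplying by θ: 8θ² + 2θ − 3 = 0.
θ = (−2 + √(2² + 4·8·3)) / (2·8) = (−2 + √100) / 16 = (−2 + 10)/16 = 1/2.
ℓ''(θ) = −3/θ² − 8 < 0, confirming a maximum.

θ̂_MAP = 0.500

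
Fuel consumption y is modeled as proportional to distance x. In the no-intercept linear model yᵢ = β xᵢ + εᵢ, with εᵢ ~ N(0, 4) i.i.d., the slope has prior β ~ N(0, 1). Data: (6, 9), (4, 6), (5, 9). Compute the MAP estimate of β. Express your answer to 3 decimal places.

log p(β | y) = −Σ(yᵢ − βxᵢ)²/(2·4) − β²/(2·1) + const.
Setting the derivative to zero: Σxᵢ(yᵢ − βxᵢ)/4 − β/1 = 0, so β = Σxᵢyᵢ / (Σxᵢ² + σ²/τ²).
Σxᵢyᵢ = 6·9 + 4·6 + 5·9 = 123; Σxᵢ² = 77; σ²/τ² = 4.
β̂_MAP = 123 / (77 + 4) = 123/81 ≈ 1.519.

β̂_MAP = 1.519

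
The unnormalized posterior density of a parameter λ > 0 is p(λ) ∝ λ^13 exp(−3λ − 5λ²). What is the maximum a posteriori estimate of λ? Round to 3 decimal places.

ℓ'(λ) = 13/λ − 3 − 10λ. Setting this to zero and multiplying by λ: 10λ² + 3λ − 13 = 0.
λ = (−3 + √(3² + 4·10·13)) / (2·10) = (−3 + √529) / 20 = (−3 + 23)/20 = 1.
ℓ''(λ) = −13/λ² − 10 < 0, confirming a maximum.

λ̂_MAP = 1.000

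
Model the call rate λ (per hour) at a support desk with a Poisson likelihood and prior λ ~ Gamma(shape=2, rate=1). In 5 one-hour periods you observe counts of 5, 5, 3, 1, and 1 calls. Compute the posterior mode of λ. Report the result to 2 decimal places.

Σxᵢ = 5+5+3+1+1 = 15, with n = 5.
Posterior ∝ λe^(−1λ) · λ^15e^(−5λ) = λ^16e^(−6λ), i.e. Gamma(shape=17, rate=6).
The mode of a Gamma(a, b) with a ≥ 1 (shape–rate) is (a−1)/b = 16/6 ≈ 2.67.

λ̂_MAP = 2.67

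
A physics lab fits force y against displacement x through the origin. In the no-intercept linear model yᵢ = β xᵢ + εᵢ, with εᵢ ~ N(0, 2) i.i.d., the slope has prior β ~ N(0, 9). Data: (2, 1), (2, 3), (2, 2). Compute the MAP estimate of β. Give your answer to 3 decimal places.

β̂_MAP = 0.982

log p(β | y) = −Σ(yᵢ − βxᵢ)²/(2·2) − β²/(2·9) + const.
Setting the derivative to zero: Σxᵢ(yᵢ − βxᵢ)/2 − β/9 = 0, so β = Σxᵢyᵢ / (Σxᵢ² + σ²/τ²).
Σxᵢyᵢ = 2·1 + 2·3 + 2·2 = 12; Σxᵢ² = 12; σ²/τ² = 2/9.
β̂_MAP = 12 / (12 + 2/9) = 12/(110/9) = 54/55 ≈ 0.982.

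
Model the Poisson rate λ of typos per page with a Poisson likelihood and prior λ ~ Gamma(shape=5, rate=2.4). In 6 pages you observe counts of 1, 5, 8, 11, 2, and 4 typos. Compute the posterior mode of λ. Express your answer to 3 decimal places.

λ̂_MAP = 4.167

Σxᵢ = 1+5+8+11+2+4 = 31, with n = 6.
Posterior ∝ λ^4e^(−2.4λ) · λ^31e^(−6λ) = λ^35e^(−8.4λ), i.e. Gamma(shape=36, rate=8.4).
The mode of a Gamma(a, b) with a ≥ 1 (shape–rate) is (a−1)/b = 35/8.4 ≈ 4.167.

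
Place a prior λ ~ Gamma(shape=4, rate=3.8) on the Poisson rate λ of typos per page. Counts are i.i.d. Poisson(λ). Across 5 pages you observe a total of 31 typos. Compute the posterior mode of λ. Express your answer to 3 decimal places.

Σxᵢ = 31, n = 5.
Posterior ∝ λ^3e^(−3.8λ) · λ^31e^(−5λ) = λ^34e^(−8.8λ), i.e. Gamma(shape=35, rate=8.8).
The mode of a Gamma(a, b) with a ≥ 1 (shape–rate) is (a−1)/b = 34/8.8 ≈ 3.864.

λ̂_MAP = 3.864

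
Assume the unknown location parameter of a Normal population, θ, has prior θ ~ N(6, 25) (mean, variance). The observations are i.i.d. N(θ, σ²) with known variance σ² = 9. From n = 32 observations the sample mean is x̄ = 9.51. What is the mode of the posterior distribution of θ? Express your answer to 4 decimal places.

θ̂_MAP = 9.4710

n = 32, x̄ = 9.51.
For a Normal prior and Normal likelihood with known variance, the posterior is Normal; its mode equals its mean, the precision-weighted average.
Prior precision 1/σ₀² = 1/25 = 0.04; data precision n/σ² = 32/9.
θ̂ = (0.04·6 + (32/9)·9.51) / (0.04 + 32/9) = (2554/75)/(809/225) = 7662/809 ≈ 9.4710.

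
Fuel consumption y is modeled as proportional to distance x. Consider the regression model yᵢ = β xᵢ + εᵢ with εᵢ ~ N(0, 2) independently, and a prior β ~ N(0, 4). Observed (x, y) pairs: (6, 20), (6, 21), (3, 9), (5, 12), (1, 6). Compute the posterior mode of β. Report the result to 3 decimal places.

β̂_MAP = 3.153

log p(β | y) = −Σ(yᵢ − βxᵢ)²/(2·2) − β²/(2·4) + const.
Setting the derivative to zero: Σxᵢ(yᵢ − βxᵢ)/2 − β/4 = 0, so β = Σxᵢyᵢ / (Σxᵢ² + σ²/τ²).
Σxᵢyᵢ = 6·20 + 6·21 + 3·9 + 5·12 + 1·6 = 339; Σxᵢ² = 107; σ²/τ² = 0.5.
β̂_MAP = 339 / (107 + 0.5) = 339/107.5 ≈ 3.153.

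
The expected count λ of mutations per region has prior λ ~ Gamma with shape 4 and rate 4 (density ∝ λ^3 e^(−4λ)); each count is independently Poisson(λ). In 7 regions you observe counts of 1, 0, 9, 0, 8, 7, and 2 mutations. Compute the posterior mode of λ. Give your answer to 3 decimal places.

λ̂_MAP = 2.727

Σxᵢ = 1+0+9+0+8+7+2 = 27, with n = 7.
Posterior ∝ λ^3e^(−4λ) · λ^27e^(−7λ) = λ^30e^(−11λ), i.e. Gamma(shape=31, rate=11).
The mode of a Gamma(a, b) with a ≥ 1 (shape–rate) is (a−1)/b = 30/11 ≈ 2.727.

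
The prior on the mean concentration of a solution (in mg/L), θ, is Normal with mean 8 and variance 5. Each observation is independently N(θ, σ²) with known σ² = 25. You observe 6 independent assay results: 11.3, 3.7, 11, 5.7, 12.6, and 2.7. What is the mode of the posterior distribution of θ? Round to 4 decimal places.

θ̂_MAP = 7.9091

n = 6; x̄ = (11.3 + 3.7 + 11 + 5.7 + 12.6 + 2.7)/6 = 47/6 = 47/6 ≈ 7.8333.
For a Normal prior and Normal likelihood with known variance, the posterior is Normal; its mode equals its mean, the precision-weighted average.
Prior precision 1/σ₀² = 1/5 = 0.2; data precision n/σ² = 6/25 = 0.24.
θ̂ = (0.2·8 + 0.24·(47/6)) / (0.2 + 0.24) = 3.48/0.44 = 87/11 ≈ 7.9091.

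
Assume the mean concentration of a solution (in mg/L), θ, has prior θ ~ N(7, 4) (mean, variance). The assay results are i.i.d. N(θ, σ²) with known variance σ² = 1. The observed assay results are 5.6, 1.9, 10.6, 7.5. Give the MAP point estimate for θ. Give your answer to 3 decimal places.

n = 4; x̄ = (5.6 + 1.9 + 10.6 + 7.5)/4 = 25.6/4 = 6.4.
For a Normal prior and Normal likelihood with known variance, the posterior is Normal; its mode equals its mean, the precision-weighted average.
Prior precision 1/σ₀² = 1/4 = 0.25; data precision n/σ² = 4/1 = 4.
θ̂ = (0.25·7 + 4·6.4) / (0.25 + 4) = 27.35/4.25 = 547/85 ≈ 6.435.

θ̂_MAP = 6.435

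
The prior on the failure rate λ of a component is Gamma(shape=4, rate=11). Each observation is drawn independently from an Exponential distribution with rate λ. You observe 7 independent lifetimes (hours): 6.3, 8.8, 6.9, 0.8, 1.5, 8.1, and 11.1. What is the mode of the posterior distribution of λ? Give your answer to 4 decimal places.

The Exponential(rate=λ) likelihood is ∝ λ^n e^(−λΣtᵢ). Here n = 7 and Σtᵢ = 6.3 + 8.8 + 6.9 + 0.8 + 1.5 + 8.1 + 11.1 = 43.5.
Posterior ∝ λ^3e^(−11λ) · λ^7e^(−43.5λ) = λ^10e^(−54.5λ), i.e. Gamma(11, 54.5).
Mode = (a−1)/b = 10/54.5 ≈ 0.1835.

λ̂_MAP = 0.1835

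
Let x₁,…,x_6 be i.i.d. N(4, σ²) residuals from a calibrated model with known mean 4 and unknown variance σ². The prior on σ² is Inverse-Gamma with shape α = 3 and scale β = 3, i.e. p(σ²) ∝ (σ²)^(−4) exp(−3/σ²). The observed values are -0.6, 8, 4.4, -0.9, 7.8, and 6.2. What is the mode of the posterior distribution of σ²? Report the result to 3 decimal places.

σ̂²_MAP = 6.186

Sum of squared deviations about the known mean: SS = (-0.6−4)² + (8−4)² + (4.4−4)² + (-0.9−4)² + (7.8−4)² + (6.2−4)² = 80.61.
The Normal likelihood contributes (σ²)^(−n/2) exp(−SS/(2σ²)), so the posterior is Inverse-Gamma(α + n/2, β + SS/2) = Inverse-Gamma(6, 43.305).
The mode of Inverse-Gamma(a, b) is b/(a+1) = 43.305/7 ≈ 6.186.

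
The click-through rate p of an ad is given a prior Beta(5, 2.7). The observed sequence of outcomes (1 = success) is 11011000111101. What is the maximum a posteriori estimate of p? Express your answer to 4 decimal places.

Prior: Beta(5, 2.7).
Data: 9 successes in 14 trials (from the sequence). The binomial likelihood contributes p^9(1−p)^5, so the posterior is Beta(5+9, 2.7+5) = Beta(14, 7.7).
For Beta(a, b) with a, b > 1 the mode is (a−1)/(a+b−2) = 13/19.7 ≈ 0.6599.

p̂_MAP = 0.6599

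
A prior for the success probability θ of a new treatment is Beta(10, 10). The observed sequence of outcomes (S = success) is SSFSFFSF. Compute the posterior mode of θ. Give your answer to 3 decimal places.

Prior: Beta(10, 10).
Data: 4 successes in 8 trials (from the sequence). The binomial likelihood contributes θ^4(1−θ)^4, so the posterior is Beta(10+4, 10+4) = Beta(14, 14).
For Beta(a, b) with a, b > 1 the mode is (a−1)/(a+b−2) = 13/26 ≈ 0.500.

θ̂_MAP = 0.500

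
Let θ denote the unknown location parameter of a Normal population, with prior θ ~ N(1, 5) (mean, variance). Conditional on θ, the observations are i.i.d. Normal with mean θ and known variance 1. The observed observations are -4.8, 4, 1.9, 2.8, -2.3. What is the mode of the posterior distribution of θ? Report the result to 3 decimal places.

n = 5; x̄ = ((-4.8) + 4 + 1.9 + 2.8 + (-2.3))/5 = 1.6/5 = 0.32.
For a Normal prior and Normal likelihood with known variance, the posterior is Normal; its mode equals its mean, the precision-weighted average.
Prior precision 1/σ₀² = 1/5 = 0.2; data precision n/σ² = 5/1 = 5.
θ̂ = (0.2·1 + 5·0.32) / (0.2 + 5) = 1.8/5.2 = 9/26 ≈ 0.346.

θ̂_MAP = 0.346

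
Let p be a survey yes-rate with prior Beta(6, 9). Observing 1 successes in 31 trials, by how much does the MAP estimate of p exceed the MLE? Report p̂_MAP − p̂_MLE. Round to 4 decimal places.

Posterior is Beta(7, 39); MAP = (7−1)/(46−2) = 6/44 ≈ 0.13636.
MLE ignores the prior: p̂_MLE = k/n = 1/31 ≈ 0.03226.
Difference = 6/44 − 1/31 = 71/682 ≈ 0.1041.

MAP − MLE = 0.1041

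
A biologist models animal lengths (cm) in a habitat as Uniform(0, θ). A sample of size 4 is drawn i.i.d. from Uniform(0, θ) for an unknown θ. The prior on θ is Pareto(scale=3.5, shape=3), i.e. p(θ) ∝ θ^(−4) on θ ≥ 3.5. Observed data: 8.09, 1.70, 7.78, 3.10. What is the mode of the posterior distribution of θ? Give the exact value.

The Uniform(0, θ) likelihood is θ^(−n) for θ ≥ max(xᵢ), zero otherwise. Here max(xᵢ) = 8.09.
Posterior ∝ θ^(−4) · θ^(−4) = θ^(−8) on θ ≥ max(3.5, 8.09) = 8.09.
This density is strictly decreasing in θ, so the posterior mode lies at the lower boundary of the support.

θ̂_MAP = 8.09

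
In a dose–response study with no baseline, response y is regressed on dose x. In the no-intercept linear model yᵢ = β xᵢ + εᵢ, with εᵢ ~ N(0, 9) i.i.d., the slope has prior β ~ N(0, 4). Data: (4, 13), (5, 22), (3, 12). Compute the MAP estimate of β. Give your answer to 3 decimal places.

β̂_MAP = 3.789

log p(β | y) = −Σ(yᵢ − βxᵢ)²/(2·9) − β²/(2·4) + const.
Setting the derivative to zero: Σxᵢ(yᵢ − βxᵢ)/9 − β/4 = 0, so β = Σxᵢyᵢ / (Σxᵢ² + σ²/τ²).
Σxᵢyᵢ = 4·13 + 5·22 + 3·12 = 198; Σxᵢ² = 50; σ²/τ² = 2.25.
β̂_MAP = 198 / (50 + 2.25) = 198/52.25 ≈ 3.789.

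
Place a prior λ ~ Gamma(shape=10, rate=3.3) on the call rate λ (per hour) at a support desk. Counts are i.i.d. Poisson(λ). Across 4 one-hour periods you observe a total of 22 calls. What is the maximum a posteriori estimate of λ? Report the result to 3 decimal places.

Σxᵢ = 22, n = 4.
Posterior ∝ λ^9e^(−3.3λ) · λ^22e^(−4λ) = λ^31e^(−7.3λ), i.e. Gamma(shape=32, rate=7.3).
The mode of a Gamma(a, b) with a ≥ 1 (shape–rate) is (a−1)/b = 31/7.3 ≈ 4.247.

λ̂_MAP = 4.247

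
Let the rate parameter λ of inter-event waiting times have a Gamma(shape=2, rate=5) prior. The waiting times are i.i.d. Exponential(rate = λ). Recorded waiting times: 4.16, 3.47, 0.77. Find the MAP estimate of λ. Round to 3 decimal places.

λ̂_MAP = 0.299

The Exponential(rate=λ) likelihood is ∝ λ^n e^(−λΣtᵢ). Here n = 3 and Σtᵢ = 4.16 + 3.47 + 0.77 = 8.40.
Posterior ∝ λe^(−5λ) · λ^3e^(−8.40λ) = λ^4e^(−13.40λ), i.e. Gamma(5, 13.40).
Mode = (a−1)/b = 4/13.40 ≈ 0.299.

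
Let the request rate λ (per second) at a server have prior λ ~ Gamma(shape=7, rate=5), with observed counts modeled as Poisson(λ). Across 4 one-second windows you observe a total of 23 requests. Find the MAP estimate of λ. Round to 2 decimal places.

Σxᵢ = 23, n = 4.
Posterior ∝ λ^6e^(−5λ) · λ^23e^(−4λ) = λ^29e^(−9λ), i.e. Gamma(shape=30, rate=9).
The mode of a Gamma(a, b) with a ≥ 1 (shape–rate) is (a−1)/b = 29/9 ≈ 3.22.

λ̂_MAP = 3.22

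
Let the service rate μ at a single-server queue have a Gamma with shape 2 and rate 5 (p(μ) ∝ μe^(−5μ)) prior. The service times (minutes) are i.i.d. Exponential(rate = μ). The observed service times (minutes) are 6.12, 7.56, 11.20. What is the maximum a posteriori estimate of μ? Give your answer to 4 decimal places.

The Exponential(rate=μ) likelihood is ∝ μ^n e^(−μΣtᵢ). Here n = 3 and Σtᵢ = 6.12 + 7.56 + 11.20 = 24.88.
Posterior ∝ μe^(−5μ) · μ^3e^(−24.88μ) = μ^4e^(−29.88μ), i.e. Gamma(5, 29.88).
Mode = (a−1)/b = 4/29.88 ≈ 0.1339.

μ̂_MAP = 0.1339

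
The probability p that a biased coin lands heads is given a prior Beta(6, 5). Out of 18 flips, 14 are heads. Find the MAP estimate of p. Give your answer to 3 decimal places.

Prior: Beta(6, 5).
Data: 14 successes in 18 trials. The binomial likelihood contributes p^14(1−p)^4, so the posterior is Beta(6+14, 5+4) = Beta(20, 9).
For Beta(a, b) with a, b > 1 the mode is (a−1)/(a+b−2) = 19/27 ≈ 0.704.

p̂_MAP = 0.704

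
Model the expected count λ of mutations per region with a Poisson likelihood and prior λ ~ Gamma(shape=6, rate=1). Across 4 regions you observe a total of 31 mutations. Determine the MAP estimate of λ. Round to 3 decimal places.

Σxᵢ = 31, n = 4.
Posterior ∝ λ^5e^(−1λ) · λ^31e^(−4λ) = λ^36e^(−5λ), i.e. Gamma(shape=37, rate=5).
The mode of a Gamma(a, b) with a ≥ 1 (shape–rate) is (a−1)/b = 36/5 ≈ 7.200.

λ̂_MAP = 7.200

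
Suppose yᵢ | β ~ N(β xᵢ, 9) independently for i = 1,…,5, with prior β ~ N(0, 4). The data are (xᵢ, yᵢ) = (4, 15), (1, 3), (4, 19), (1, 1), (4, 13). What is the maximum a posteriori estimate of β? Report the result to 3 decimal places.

β̂_MAP = 3.675

log p(β | y) = −Σ(yᵢ − βxᵢ)²/(2·9) − β²/(2·4) + const.
Setting the derivative to zero: Σxᵢ(yᵢ − βxᵢ)/9 − β/4 = 0, so β = Σxᵢyᵢ / (Σxᵢ² + σ²/τ²).
Σxᵢyᵢ = 4·15 + 1·3 + 4·19 + 1·1 + 4·13 = 192; Σxᵢ² = 50; σ²/τ² = 2.25.
β̂_MAP = 192 / (50 + 2.25) = 192/52.25 ≈ 3.675.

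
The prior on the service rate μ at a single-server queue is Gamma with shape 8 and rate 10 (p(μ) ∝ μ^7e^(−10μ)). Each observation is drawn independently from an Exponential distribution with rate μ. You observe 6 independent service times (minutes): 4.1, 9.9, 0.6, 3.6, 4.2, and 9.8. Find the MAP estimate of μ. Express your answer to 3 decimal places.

μ̂_MAP = 0.308

The Exponential(rate=μ) likelihood is ∝ μ^n e^(−μΣtᵢ). Here n = 6 and Σtᵢ = 4.1 + 9.9 + 0.6 + 3.6 + 4.2 + 9.8 = 32.2.
Posterior ∝ μ^7e^(−10μ) · μ^6e^(−32.2μ) = μ^13e^(−42.2μ), i.e. Gamma(14, 42.2).
Mode = (a−1)/b = 13/42.2 ≈ 0.308.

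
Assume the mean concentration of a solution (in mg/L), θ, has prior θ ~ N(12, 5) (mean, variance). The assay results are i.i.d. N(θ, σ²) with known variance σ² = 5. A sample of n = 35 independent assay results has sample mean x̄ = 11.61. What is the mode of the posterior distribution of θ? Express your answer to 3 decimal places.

n = 35, x̄ = 11.61.
For a Normal prior and Normal likelihood with known variance, the posterior is Normal; its mode equals its mean, the precision-weighted average.
Prior precision 1/σ₀² = 1/5 = 0.2; data precision n/σ² = 35/5 = 7.
θ̂ = (0.2·12 + 7·11.61) / (0.2 + 7) = 83.67/7.2 = 2789/240 ≈ 11.621.

θ̂_MAP = 11.621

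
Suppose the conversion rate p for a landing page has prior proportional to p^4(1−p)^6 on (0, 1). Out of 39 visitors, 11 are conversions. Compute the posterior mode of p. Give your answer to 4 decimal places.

The prior density ∝ p^4(1−p)^6 is the kernel of Beta(5, 7).
Data: 11 successes in 39 trials. The binomial likelihood contributes p^11(1−p)^28, so the posterior is Beta(5+11, 7+28) = Beta(16, 35).
For Beta(a, b) with a, b > 1 the mode is (a−1)/(a+b−2) = 15/49 ≈ 0.3061.

p̂_MAP = 0.3061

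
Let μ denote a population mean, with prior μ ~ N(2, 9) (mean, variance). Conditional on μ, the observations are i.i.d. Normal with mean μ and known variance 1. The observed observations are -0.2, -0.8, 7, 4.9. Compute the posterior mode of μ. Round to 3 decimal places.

μ̂_MAP = 2.705

n = 4; x̄ = ((-0.2) + (-0.8) + 7 + 4.9)/4 = 10.9/4 = 2.725.
For a Normal prior and Normal likelihood with known variance, the posterior is Normal; its mode equals its mean, the precision-weighted average.
Prior precision 1/σ₀² = 1/9; data precision n/σ² = 4/1 = 4.
μ̂ = ((1/9)·2 + 4·2.725) / (1/9 + 4) = (1001/90)/(37/9) = 1001/370 ≈ 2.705.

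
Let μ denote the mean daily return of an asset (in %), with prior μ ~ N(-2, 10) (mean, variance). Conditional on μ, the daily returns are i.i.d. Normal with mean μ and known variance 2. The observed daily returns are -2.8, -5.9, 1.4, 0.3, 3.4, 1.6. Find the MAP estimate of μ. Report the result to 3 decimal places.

n = 6; x̄ = ((-2.8) + (-5.9) + 1.4 + 0.3 + 3.4 + 1.6)/6 = -2/6 = -1/3 ≈ -0.3333.
For a Normal prior and Normal likelihood with known variance, the posterior is Normal; its mode equals its mean, the precision-weighted average.
Prior precision 1/σ₀² = 1/10 = 0.1; data precision n/σ² = 6/2 = 3.
μ̂ = (0.1·(-2) + 3·(-1/3)) / (0.1 + 3) = (-1.2)/3.1 = -12/31 ≈ -0.387.

μ̂_MAP = -0.387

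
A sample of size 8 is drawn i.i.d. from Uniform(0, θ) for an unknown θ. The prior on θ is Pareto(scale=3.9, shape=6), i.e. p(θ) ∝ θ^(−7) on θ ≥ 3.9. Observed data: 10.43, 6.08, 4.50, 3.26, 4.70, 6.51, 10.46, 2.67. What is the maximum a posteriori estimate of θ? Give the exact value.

θ̂_MAP = 10.46

The Uniform(0, θ) likelihood is θ^(−n) for θ ≥ max(xᵢ), zero otherwise. Here max(xᵢ) = 10.46.
Posterior ∝ θ^(−7) · θ^(−8) = θ^(−15) on θ ≥ max(3.9, 10.46) = 10.46.
This density is strictly decreasing in θ, so the posterior mode lies at the lower boundary of the support.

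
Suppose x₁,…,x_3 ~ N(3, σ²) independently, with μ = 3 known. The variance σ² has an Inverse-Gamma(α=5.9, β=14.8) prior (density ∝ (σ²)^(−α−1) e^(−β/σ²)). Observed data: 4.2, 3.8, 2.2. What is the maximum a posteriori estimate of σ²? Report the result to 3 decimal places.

σ̂²_MAP = 1.924

Sum of squared deviations about the known mean: SS = (4.2−3)² + (3.8−3)² + (2.2−3)² = 2.72.
The Normal likelihood contributes (σ²)^(−n/2) exp(−SS/(2σ²)), so the posterior is Inverse-Gamma(α + n/2, β + SS/2) = Inverse-Gamma(7.4, 16.16).
The mode of Inverse-Gamma(a, b) is b/(a+1) = 16.16/8.4 ≈ 1.924.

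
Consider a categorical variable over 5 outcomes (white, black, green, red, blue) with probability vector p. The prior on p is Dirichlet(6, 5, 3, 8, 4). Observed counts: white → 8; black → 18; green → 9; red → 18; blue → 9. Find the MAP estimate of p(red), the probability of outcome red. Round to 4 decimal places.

MAP estimate of p(red) = 0.3012

The posterior is Dirichlet(αᵢ + nᵢ) = Dirichlet(14, 23, 12, 26, 13).
For a Dirichlet(a₁,…,a_K) with all aᵢ > 1, the mode has j-th component (aⱼ − 1)/(Σaᵢ − K).
Here Σaᵢ = 88 and K = 5, so p(red) = (26 − 1)/(88 − 5) = 25/83 ≈ 0.3012.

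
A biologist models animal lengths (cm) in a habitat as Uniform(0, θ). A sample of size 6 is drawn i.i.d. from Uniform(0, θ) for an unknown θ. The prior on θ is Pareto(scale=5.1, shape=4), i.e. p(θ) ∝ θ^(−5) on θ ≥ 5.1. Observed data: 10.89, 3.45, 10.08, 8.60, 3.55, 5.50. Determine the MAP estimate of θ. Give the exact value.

The Uniform(0, θ) likelihood is θ^(−n) for θ ≥ max(xᵢ), zero otherwise. Here max(xᵢ) = 10.89.
Posterior ∝ θ^(−5) · θ^(−6) = θ^(−11) on θ ≥ max(5.1, 10.89) = 10.89.
This density is strictly decreasing in θ, so the posterior mode lies at the lower boundary of the support.

θ̂_MAP = 10.89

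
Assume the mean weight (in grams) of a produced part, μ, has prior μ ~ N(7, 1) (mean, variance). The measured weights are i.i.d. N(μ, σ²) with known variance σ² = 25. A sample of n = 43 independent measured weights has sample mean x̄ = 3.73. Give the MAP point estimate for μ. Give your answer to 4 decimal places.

μ̂_MAP = 4.9322

n = 43, x̄ = 3.73.
For a Normal prior and Normal likelihood with known variance, the posterior is Normal; its mode equals its mean, the precision-weighted average.
Prior precision 1/σ₀² = 1/1 = 1; data precision n/σ² = 43/25 = 1.72.
μ̂ = (1·7 + 1.72·3.73) / (1 + 1.72) = 13.4156/2.72 = 33539/6800 ≈ 4.9322.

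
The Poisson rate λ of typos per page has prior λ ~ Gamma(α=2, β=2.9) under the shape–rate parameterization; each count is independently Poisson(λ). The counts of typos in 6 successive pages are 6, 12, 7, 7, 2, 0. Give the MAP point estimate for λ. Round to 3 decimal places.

λ̂_MAP = 3.933

Σxᵢ = 6+12+7+7+2+0 = 34, with n = 6.
Posterior ∝ λe^(−2.9λ) · λ^34e^(−6λ) = λ^35e^(−8.9λ), i.e. Gamma(shape=36, rate=8.9).
The mode of a Gamma(a, b) with a ≥ 1 (shape–rate) is (a−1)/b = 35/8.9 ≈ 3.933.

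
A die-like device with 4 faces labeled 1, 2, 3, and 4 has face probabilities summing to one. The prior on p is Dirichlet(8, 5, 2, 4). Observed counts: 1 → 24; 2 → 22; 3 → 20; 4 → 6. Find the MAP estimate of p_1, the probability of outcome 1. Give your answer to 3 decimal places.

The posterior is Dirichlet(αᵢ + nᵢ) = Dirichlet(32, 27, 22, 10).
For a Dirichlet(a₁,…,a_K) with all aᵢ > 1, the mode has j-th component (aⱼ − 1)/(Σaᵢ − K).
Here Σaᵢ = 91 and K = 4, so p_1 = (32 − 1)/(91 − 4) = 31/87 ≈ 0.356.

MAP estimate: 0.356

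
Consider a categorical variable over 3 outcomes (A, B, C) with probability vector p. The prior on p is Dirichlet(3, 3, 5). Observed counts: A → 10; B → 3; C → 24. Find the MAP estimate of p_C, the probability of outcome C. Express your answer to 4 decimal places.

The posterior is Dirichlet(αᵢ + nᵢ) = Dirichlet(13, 6, 29).
For a Dirichlet(a₁,…,a_K) with all aᵢ > 1, the mode has j-th component (aⱼ − 1)/(Σaᵢ − K).
Here Σaᵢ = 48 and K = 3, so p_C = (29 − 1)/(48 − 3) = 28/45 ≈ 0.6222.

MAP estimate of p_C = 0.6222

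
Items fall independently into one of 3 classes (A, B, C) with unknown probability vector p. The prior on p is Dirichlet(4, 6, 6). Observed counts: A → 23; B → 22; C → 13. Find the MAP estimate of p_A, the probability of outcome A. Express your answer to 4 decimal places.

The posterior is Dirichlet(αᵢ + nᵢ) = Dirichlet(27, 28, 19).
For a Dirichlet(a₁,…,a_K) with all aᵢ > 1, the mode has j-th component (aⱼ − 1)/(Σaᵢ − K).
Here Σaᵢ = 74 and K = 3, so p_A = (27 − 1)/(74 − 3) = 26/71 ≈ 0.3662.

MAP estimate of p_A = 0.3662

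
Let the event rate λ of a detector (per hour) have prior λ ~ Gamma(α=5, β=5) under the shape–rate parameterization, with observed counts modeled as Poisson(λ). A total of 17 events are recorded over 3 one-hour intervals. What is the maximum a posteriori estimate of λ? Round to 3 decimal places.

λ̂_MAP = 2.625

Σxᵢ = 17, n = 3.
Posterior ∝ λ^4e^(−5λ) · λ^17e^(−3λ) = λ^21e^(−8λ), i.e. Gamma(shape=22, rate=8).
The mode of a Gamma(a, b) with a ≥ 1 (shape–rate) is (a−1)/b = 21/8 ≈ 2.625.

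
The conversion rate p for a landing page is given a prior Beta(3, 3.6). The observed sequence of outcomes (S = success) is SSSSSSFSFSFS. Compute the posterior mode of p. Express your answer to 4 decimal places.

Prior: Beta(3, 3.6).
Data: 9 successes in 12 trials (from the sequence). The binomial likelihood contributes p^9(1−p)^3, so the posterior is Beta(3+9, 3.6+3) = Beta(12, 6.6).
For Beta(a, b) with a, b > 1 the mode is (a−1)/(a+b−2) = 11/16.6 ≈ 0.6627.

p̂_MAP = 0.6627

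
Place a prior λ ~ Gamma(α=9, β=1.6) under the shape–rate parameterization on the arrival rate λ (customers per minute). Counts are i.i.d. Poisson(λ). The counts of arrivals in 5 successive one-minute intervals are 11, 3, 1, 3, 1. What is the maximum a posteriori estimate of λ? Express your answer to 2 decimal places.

λ̂_MAP = 4.09

Σxᵢ = 11+3+1+3+1 = 19, with n = 5.
Posterior ∝ λ^8e^(−1.6λ) · λ^19e^(−5λ) = λ^27e^(−6.6λ), i.e. Gamma(shape=28, rate=6.6).
The mode of a Gamma(a, b) with a ≥ 1 (shape–rate) is (a−1)/b = 27/6.6 ≈ 4.09.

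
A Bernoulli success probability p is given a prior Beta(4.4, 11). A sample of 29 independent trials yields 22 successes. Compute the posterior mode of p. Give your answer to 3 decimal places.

p̂_MAP = 0.599

Prior: Beta(4.4, 11).
Data: 22 successes in 29 trials. The binomial likelihood contributes p^22(1−p)^7, so the posterior is Beta(4.4+22, 11+7) = Beta(26.4, 18).
For Beta(a, b) with a, b > 1 the mode is (a−1)/(a+b−2) = 25.4/42.4 ≈ 0.599.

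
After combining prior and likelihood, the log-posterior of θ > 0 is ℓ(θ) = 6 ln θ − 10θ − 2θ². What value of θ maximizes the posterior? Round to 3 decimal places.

ℓ'(θ) = 6/θ − 10 − 4θ. Setting this to zero and multiplying by θ: 4θ² + 10θ − 6 = 0.
θ = (−10 + √(10² + 4·4·6)) / (2·4) = (−10 + √196) / 8 = (−10 + 14)/8 = 1/2.
ℓ''(θ) = −6/θ² − 4 < 0, confirming a maximum.

θ̂_MAP = 0.500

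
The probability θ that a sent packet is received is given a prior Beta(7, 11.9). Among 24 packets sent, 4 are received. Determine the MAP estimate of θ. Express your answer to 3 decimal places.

Prior: Beta(7, 11.9).
Data: 4 successes in 24 trials. The binomial likelihood contributes θ^4(1−θ)^20, so the posterior is Beta(7+4, 11.9+20) = Beta(11, 31.9).
For Beta(a, b) with a, b > 1 the mode is (a−1)/(a+b−2) = 10/40.9 ≈ 0.244.

θ̂_MAP = 0.244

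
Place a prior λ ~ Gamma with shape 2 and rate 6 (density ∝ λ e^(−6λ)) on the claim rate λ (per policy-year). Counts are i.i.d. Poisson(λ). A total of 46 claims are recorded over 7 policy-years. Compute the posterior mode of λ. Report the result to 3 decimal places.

λ̂_MAP = 3.615

Σxᵢ = 46, n = 7.
Posterior ∝ λe^(−6λ) · λ^46e^(−7λ) = λ^47e^(−13λ), i.e. Gamma(shape=48, rate=13).
The mode of a Gamma(a, b) with a ≥ 1 (shape–rate) is (a−1)/b = 47/13 ≈ 3.615.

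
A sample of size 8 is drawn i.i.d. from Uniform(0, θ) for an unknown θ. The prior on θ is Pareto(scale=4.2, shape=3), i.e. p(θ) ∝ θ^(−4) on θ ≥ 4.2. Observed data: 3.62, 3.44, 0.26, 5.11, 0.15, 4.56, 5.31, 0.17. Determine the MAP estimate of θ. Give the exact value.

θ̂_MAP = 5.31

The Uniform(0, θ) likelihood is θ^(−n) for θ ≥ max(xᵢ), zero otherwise. Here max(xᵢ) = 5.31.
Posterior ∝ θ^(−4) · θ^(−8) = θ^(−12) on θ ≥ max(4.2, 5.31) = 5.31.
This density is strictly decreasing in θ, so the posterior mode lies at the lower boundary of the support.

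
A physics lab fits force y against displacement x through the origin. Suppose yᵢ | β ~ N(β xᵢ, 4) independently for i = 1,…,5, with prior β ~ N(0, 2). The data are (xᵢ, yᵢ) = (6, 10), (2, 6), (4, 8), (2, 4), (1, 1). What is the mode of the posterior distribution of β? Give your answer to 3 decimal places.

β̂_MAP = 1.794

log p(β | y) = −Σ(yᵢ − βxᵢ)²/(2·4) − β²/(2·2) + const.
Setting the derivative to zero: Σxᵢ(yᵢ − βxᵢ)/4 − β/2 = 0, so β = Σxᵢyᵢ / (Σxᵢ² + σ²/τ²).
Σxᵢyᵢ = 6·10 + 2·6 + 4·8 + 2·4 + 1·1 = 113; Σxᵢ² = 61; σ²/τ² = 2.
β̂_MAP = 113 / (61 + 2) = 113/63 ≈ 1.794.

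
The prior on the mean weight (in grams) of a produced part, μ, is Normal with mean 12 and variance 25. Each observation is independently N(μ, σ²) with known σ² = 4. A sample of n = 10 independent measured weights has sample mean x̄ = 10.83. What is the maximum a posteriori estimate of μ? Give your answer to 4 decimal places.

n = 10, x̄ = 10.83.
For a Normal prior and Normal likelihood with known variance, the posterior is Normal; its mode equals its mean, the precision-weighted average.
Prior precision 1/σ₀² = 1/25 = 0.04; data precision n/σ² = 10/4 = 2.5.
μ̂ = (0.04·12 + 2.5·10.83) / (0.04 + 2.5) = 27.555/2.54 = 5511/508 ≈ 10.8484.

μ̂_MAP = 10.8484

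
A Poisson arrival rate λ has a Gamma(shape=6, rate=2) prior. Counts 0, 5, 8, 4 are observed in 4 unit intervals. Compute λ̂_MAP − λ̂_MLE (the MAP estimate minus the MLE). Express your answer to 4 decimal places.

MAP − MLE = -0.5833

Σxᵢ = 17. Posterior is Gamma(23, 6); MAP = (23−1)/6 = 22/6 ≈ 3.66667.
MLE = x̄ = 17/4 ≈ 4.25000.
Difference = 22/6 − 17/4 = -7/12 ≈ -0.5833.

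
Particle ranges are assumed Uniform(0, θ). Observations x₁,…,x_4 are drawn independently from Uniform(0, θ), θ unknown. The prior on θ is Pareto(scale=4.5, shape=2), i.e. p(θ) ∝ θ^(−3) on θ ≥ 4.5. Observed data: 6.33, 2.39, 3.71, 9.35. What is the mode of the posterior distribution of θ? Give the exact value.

θ̂_MAP = 9.35

The Uniform(0, θ) likelihood is θ^(−n) for θ ≥ max(xᵢ), zero otherwise. Here max(xᵢ) = 9.35.
Posterior ∝ θ^(−3) · θ^(−4) = θ^(−7) on θ ≥ max(4.5, 9.35) = 9.35.
This density is strictly decreasing in θ, so the posterior mode lies at the lower boundary of the support.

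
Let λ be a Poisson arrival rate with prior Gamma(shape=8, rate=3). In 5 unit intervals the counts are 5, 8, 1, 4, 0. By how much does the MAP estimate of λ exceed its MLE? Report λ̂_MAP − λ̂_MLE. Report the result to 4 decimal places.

Σxᵢ = 18. Posterior is Gamma(26, 8); MAP = (26−1)/8 = 25/8 ≈ 3.12500.
MLE = x̄ = 18/5 ≈ 3.60000.
Difference = 25/8 − 18/5 = -19/40 ≈ -0.4750.

MAP − MLE = -0.4750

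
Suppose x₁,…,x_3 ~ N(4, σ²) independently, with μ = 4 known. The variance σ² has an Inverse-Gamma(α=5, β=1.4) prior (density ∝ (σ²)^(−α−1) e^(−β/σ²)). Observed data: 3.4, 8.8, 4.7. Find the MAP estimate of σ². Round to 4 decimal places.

σ̂²_MAP = 1.7793

Sum of squared deviations about the known mean: SS = (3.4−4)² + (8.8−4)² + (4.7−4)² = 23.89.
The Normal likelihood contributes (σ²)^(−n/2) exp(−SS/(2σ²)), so the posterior is Inverse-Gamma(α + n/2, β + SS/2) = Inverse-Gamma(6.5, 13.345).
The mode of Inverse-Gamma(a, b) is b/(a+1) = 13.345/7.5 ≈ 1.7793.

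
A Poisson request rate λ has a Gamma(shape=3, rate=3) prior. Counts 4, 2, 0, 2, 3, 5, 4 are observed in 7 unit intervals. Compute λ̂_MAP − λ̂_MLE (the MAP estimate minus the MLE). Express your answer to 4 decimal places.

Σxᵢ = 20. Posterior is Gamma(23, 10); MAP = (23−1)/10 = 22/10 ≈ 2.20000.
MLE = x̄ = 20/7 ≈ 2.85714.
Difference = 22/10 − 20/7 = -23/35 ≈ -0.6571.

MAP − MLE = -0.6571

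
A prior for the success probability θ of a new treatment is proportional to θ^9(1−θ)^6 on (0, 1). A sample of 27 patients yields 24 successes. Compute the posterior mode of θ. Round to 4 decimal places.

θ̂_MAP = 0.7857

The prior density ∝ θ^9(1−θ)^6 is the kernel of Beta(10, 7).
Data: 24 successes in 27 trials. The binomial likelihood contributes θ^24(1−θ)^3, so the posterior is Beta(10+24, 7+3) = Beta(34, 10).
For Beta(a, b) with a, b > 1 the mode is (a−1)/(a+b−2) = 33/42 ≈ 0.7857.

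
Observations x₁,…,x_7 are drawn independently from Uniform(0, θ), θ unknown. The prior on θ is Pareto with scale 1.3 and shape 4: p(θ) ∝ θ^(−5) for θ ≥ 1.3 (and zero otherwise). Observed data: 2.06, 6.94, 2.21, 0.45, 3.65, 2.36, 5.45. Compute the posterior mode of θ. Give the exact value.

θ̂_MAP = 6.94

The Uniform(0, θ) likelihood is θ^(−n) for θ ≥ max(xᵢ), zero otherwise. Here max(xᵢ) = 6.94.
Posterior ∝ θ^(−5) · θ^(−7) = θ^(−12) on θ ≥ max(1.3, 6.94) = 6.94.
This density is strictly decreasing in θ, so the posterior mode lies at the lower boundary of the support.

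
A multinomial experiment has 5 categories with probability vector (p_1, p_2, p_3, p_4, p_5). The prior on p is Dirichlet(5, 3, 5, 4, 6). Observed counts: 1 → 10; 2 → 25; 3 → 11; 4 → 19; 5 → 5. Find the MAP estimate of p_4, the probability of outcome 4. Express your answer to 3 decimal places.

MAP estimate: 0.250

The posterior is Dirichlet(αᵢ + nᵢ) = Dirichlet(15, 28, 16, 23, 11).
For a Dirichlet(a₁,…,a_K) with all aᵢ > 1, the mode has j-th component (aⱼ − 1)/(Σaᵢ − K).
Here Σaᵢ = 93 and K = 5, so p_4 = (23 − 1)/(93 − 5) = 22/88 ≈ 0.250.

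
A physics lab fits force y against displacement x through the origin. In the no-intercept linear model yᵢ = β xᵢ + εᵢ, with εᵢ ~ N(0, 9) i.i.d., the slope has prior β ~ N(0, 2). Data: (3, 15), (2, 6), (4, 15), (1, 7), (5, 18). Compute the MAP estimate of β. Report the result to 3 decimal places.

log p(β | y) = −Σ(yᵢ − βxᵢ)²/(2·9) − β²/(2·2) + const.
Setting the derivative to zero: Σxᵢ(yᵢ − βxᵢ)/9 − β/2 = 0, so β = Σxᵢyᵢ / (Σxᵢ² + σ²/τ²).
Σxᵢyᵢ = 3·15 + 2·6 + 4·15 + 1·7 + 5·18 = 214; Σxᵢ² = 55; σ²/τ² = 4.5.
β̂_MAP = 214 / (55 + 4.5) = 214/59.5 ≈ 3.597.

β̂_MAP = 3.597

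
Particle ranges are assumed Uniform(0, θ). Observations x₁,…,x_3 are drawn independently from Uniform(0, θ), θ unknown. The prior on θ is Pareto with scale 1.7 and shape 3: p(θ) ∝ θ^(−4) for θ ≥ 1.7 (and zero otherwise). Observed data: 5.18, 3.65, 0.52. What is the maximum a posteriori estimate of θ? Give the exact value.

θ̂_MAP = 5.18

The Uniform(0, θ) likelihood is θ^(−n) for θ ≥ max(xᵢ), zero otherwise. Here max(xᵢ) = 5.18.
Posterior ∝ θ^(−4) · θ^(−3) = θ^(−7) on θ ≥ max(1.7, 5.18) = 5.18.
This density is strictly decreasing in θ, so the posterior mode lies at the lower boundary of the support.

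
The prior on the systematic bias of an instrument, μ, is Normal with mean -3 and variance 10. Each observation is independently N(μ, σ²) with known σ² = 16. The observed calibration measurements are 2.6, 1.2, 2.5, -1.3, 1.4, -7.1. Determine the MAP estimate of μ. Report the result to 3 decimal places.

μ̂_MAP = -0.724

n = 6; x̄ = (2.6 + 1.2 + 2.5 + (-1.3) + 1.4 + (-7.1))/6 = -0.7/6 = -7/60 ≈ -0.1167.
For a Normal prior and Normal likelihood with known variance, the posterior is Normal; its mode equals its mean, the precision-weighted average.
Prior precision 1/σ₀² = 1/10 = 0.1; data precision n/σ² = 6/16 = 0.375.
μ̂ = (0.1·(-3) + 0.375·(-7/60)) / (0.1 + 0.375) = (-0.34375)/0.475 = -55/76 ≈ -0.724.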